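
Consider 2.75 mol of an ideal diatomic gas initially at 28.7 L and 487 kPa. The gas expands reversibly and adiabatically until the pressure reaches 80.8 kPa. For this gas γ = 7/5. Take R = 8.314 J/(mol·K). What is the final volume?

104 L

T₁ = P₁V₁/(nR) = 487×28.7/(2.75×8.314) = 611 K.
Adiabatic: T₂/T₁ = (P₂/P₁)^((γ−1)/γ) ⇒ T₂ = 611×(0.166)^0.286 = 366 K; V₂ = 104 L.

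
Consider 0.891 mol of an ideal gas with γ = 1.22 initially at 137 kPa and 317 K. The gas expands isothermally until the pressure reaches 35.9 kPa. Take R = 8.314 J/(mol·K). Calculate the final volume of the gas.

65.4 L

V₁ = nRT₁/P₁ = 0.891×8.314×317/137 = 17.1 L.
Isothermal: T stays 317 K; PV = const ⇒ V₂ = 65.4 L, P₂ = 35.9 kPa.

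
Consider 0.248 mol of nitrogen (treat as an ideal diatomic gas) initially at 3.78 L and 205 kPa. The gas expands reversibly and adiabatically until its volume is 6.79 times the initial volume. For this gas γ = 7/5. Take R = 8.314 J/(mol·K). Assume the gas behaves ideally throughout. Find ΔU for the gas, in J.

T₁ = P₁V₁/(nR) = 205×3.78/(0.248×8.314) = 376 K.
Adiabatic: TV^(γ−1) = const ⇒ T₂ = 376×(0.147)^0.400 = 175 K; PV^γ = const ⇒ P₂ = 14.0 kPa.
For an ideal gas ΔU = nCvΔT with Cv = (5/2)R = 20.8 J/(mol·K).
ΔU = 0.248×20.8×(175−376) = -1040 J.

-1040 J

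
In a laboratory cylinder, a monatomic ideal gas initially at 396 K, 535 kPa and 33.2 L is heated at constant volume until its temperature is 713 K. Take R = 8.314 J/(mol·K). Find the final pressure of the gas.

963 kPa

Isochoric: V stays 33.2 L; P/T = const ⇒ T₂ = 713 K, P₂ = 963 kPa.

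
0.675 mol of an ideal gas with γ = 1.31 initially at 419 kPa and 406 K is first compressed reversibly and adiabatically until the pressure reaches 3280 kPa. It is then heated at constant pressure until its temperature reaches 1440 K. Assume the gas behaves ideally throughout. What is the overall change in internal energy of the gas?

V₁ = nRT₁/P₁ = 0.675×8.314×406/419 = 5.44 L.
Step 1 — Adiabatic: T₂/T₁ = (P₂/P₁)^((γ−1)/γ) ⇒ T₂ = 406×(7.83)^0.237 = 661 K; V₂ = 1.13 L.
ΔU = nCvΔT = 0.675×26.8×(661−406) = 4610 J.
Q = 0 for an adiabatic process, so W = −ΔU = -4610 J.
State after step 1: P = 3280 kPa, V = 1.13 L, T = 661 K.
Step 2 — Isobaric: P stays 3280 kPa; V/T = const ⇒ T₂ = 1440 K, V₂ = 2.46 L.
W = PΔV = 3280×(2.46−1.13) kPa·L = 4370 J.
ΔU = nCvΔT = 0.675×26.8×(1440−661) = 14100 J.
Q = ΔU + W = nCpΔT = 18500 J.
Net over both steps: W = -237 J, Q = 18500 J, ΔU = 18700 J.

18700 J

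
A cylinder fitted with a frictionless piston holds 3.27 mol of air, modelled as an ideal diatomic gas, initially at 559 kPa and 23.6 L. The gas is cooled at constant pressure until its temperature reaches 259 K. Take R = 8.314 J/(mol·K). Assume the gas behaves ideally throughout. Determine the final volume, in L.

12.6 L

T₁ = P₁V₁/(nR) = 559×23.6/(3.27×8.314) = 485 K.
Isobaric: P stays 559 kPa; V/T = const ⇒ T₂ = 259 K, V₂ = 12.6 L.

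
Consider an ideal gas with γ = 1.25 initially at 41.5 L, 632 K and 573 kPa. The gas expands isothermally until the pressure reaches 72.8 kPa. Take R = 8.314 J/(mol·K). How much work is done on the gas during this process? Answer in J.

-49100 J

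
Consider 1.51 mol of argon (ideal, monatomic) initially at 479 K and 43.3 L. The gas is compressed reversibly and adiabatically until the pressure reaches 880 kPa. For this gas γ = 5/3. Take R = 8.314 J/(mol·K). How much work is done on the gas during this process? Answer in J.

9860 J

P₁ = nRT₁/V₁ = 1.51×8.314×479/43.3 = 139 kPa.
Adiabatic: T₂/T₁ = (P₂/P₁)^((γ−1)/γ) ⇒ T₂ = 479×(6.34)^0.400 = 1000 K; V₂ = 14.3 L.
ΔU = nCvΔT = 1.51×12.5×(1000−479) = 9860 J.
Q = 0 for an adiabatic process, so W = −ΔU = -9860 J.
Work done on the gas = −W_by = 9860 J.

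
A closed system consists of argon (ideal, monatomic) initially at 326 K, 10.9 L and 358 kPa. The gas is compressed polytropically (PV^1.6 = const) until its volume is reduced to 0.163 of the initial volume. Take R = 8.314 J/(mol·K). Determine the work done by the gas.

n = P₁V₁/(RT₁) = 358×10.9/(8.314×326) = 1.44 mol.
Polytropic n=1.6: T₂ = T₁(V₁/V₂)^(n−1) = 326×(6.13)^0.60 = 968 K; P₂ = P₁(V₁/V₂)^n = 6520 kPa.
W = (P₁V₁−P₂V₂)/(n−1) = (358×10.9−6520×1.78)/0.60 = -12800 J.

-12800 J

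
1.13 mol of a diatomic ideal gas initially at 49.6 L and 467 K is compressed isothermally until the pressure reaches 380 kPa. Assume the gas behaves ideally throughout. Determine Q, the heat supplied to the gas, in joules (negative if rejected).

-6400 J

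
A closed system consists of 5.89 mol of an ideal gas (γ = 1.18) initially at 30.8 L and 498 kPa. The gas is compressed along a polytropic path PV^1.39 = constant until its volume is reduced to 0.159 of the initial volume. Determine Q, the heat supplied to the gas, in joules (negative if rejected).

T₁ = P₁V₁/(nR) = 498×30.8/(5.89×8.314) = 313 K.
Polytropic n=1.39: T₂ = T₁(V₁/V₂)^(n−1) = 313×(6.29)^0.39 = 642 K; P₂ = P₁(V₁/V₂)^n = 6420 kPa.
W = (P₁V₁−P₂V₂)/(n−1) = (498×30.8−6420×4.90)/0.39 = -41200 J.
ΔU = nCvΔT = 5.89×46.2×(642−313) = 89400 J.
Q = ΔU + W = 48100 J.

48100 J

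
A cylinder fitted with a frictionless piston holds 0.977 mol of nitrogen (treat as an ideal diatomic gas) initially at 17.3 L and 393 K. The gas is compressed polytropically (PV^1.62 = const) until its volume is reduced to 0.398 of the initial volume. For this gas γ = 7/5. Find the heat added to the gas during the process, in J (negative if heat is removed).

P₁ = nRT₁/V₁ = 0.977×8.314×393/17.3 = 185 kPa.
Polytropic n=1.62: T₂ = T₁(V₁/V₂)^(n−1) = 393×(2.51)^0.62 = 696 K; P₂ = P₁(V₁/V₂)^n = 821 kPa.
W = (P₁V₁−P₂V₂)/(n−1) = (185×17.3−821×6.89)/0.62 = -3970 J.
ΔU = nCvΔT = 0.977×20.8×(696−393) = 6150 J.
Q = ΔU + W = 2180 J.

2180 J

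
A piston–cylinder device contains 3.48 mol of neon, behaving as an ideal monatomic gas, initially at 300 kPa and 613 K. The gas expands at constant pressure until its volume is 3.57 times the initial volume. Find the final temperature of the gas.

2190 K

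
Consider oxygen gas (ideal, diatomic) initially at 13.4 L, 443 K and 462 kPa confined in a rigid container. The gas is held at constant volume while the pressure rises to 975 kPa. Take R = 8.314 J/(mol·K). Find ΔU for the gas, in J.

17200 J

n = P₁V₁/(RT₁) = 462×13.4/(8.314×443) = 1.68 mol.
Isochoric: V stays 13.4 L; P/T = const ⇒ T₂ = 935 K, P₂ = 975 kPa.
For an ideal gas ΔU = nCvΔT with Cv = (5/2)R = 20.8 J/(mol·K).
ΔU = 1.68×20.8×(935−443) = 17200 J.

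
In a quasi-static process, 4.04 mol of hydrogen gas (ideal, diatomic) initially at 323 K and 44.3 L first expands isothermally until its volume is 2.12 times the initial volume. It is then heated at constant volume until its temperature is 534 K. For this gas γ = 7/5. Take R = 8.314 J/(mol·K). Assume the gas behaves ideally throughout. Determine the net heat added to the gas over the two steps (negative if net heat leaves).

25900 J

P₁ = nRT₁/V₁ = 4.04×8.314×323/44.3 = 245 kPa.
Step 1 — Isothermal: T stays 323 K; PV = const ⇒ V₂ = 93.9 L, P₂ = 116 kPa.
ΔU = 0 (ideal gas, T constant).
W = nRT ln(V₂/V₁) = 4.04×8.314×323×ln(2.12) = 8150 J.
Q = ΔU + W = 8150 J.
State after step 1: P = 116 kPa, V = 93.9 L, T = 323 K.
Step 2 — Isochoric: V stays 93.9 L; P/T = const ⇒ T₂ = 534 K, P₂ = 191 kPa.
W = 0 (no volume change).
ΔU = nCvΔT = 4.04×20.8×(534−323) = 17700 J.
Q = ΔU = 17700 J.
Net over both steps: W = 8150 J, Q = 25900 J, ΔU = 17700 J.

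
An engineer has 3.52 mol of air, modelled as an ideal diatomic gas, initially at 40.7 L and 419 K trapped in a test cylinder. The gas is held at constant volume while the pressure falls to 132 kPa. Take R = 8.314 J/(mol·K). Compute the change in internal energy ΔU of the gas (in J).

-17200 J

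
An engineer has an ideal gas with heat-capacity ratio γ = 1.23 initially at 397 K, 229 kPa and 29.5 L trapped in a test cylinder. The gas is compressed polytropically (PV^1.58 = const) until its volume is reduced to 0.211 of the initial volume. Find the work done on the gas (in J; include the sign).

n = P₁V₁/(RT₁) = 229×29.5/(8.314×397) = 2.05 mol.
Polytropic n=1.58: T₂ = T₁(V₁/V₂)^(n−1) = 397×(4.74)^0.58 = 979 K; P₂ = P₁(V₁/V₂)^n = 2680 kPa.
W = (P₁V₁−P₂V₂)/(n−1) = (229×29.5−2680×6.22)/0.58 = -17100 J.
Work done on the gas = −W_by = 17100 J.

17100 J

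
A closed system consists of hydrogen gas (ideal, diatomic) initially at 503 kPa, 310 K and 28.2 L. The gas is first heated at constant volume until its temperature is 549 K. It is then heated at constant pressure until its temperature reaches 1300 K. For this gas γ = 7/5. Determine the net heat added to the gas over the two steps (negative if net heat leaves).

148000 J

n = P₁V₁/(RT₁) = 503×28.2/(8.314×310) = 5.50 mol.
Step 1 — Isochoric: V stays 28.2 L; P/T = const ⇒ T₂ = 549 K, P₂ = 891 kPa.
W = 0 (no volume change).
ΔU = nCvΔT = 5.50×20.8×(549−310) = 27300 J.
Q = ΔU = 27300 J.
State after step 1: P = 891 kPa, V = 28.2 L, T = 549 K.
Step 2 — Isobaric: P stays 891 kPa; V/T = const ⇒ T₂ = 1300 K, V₂ = 66.8 L.
W = PΔV = 891×(66.8−28.2) kPa·L = 34400 J.
ΔU = nCvΔT = 5.50×20.8×(1300−549) = 85900 J.
Q = ΔU + W = nCpΔT = 120000 J.
Net over both steps: W = 34400 J, Q = 148000 J, ΔU = 113000 J.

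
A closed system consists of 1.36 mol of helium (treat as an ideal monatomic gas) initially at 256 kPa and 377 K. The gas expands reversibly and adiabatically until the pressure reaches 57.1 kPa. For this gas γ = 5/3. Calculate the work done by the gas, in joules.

2890 J

V₁ = nRT₁/P₁ = 1.36×8.314×377/256 = 16.7 L.
Adiabatic: T₂/T₁ = (P₂/P₁)^((γ−1)/γ) ⇒ T₂ = 377×(0.223)^0.400 = 207 K; V₂ = 41.0 L.
ΔU = nCvΔT = 1.36×12.5×(207−377) = -2890 J.
Q = 0 for an adiabatic process, so W = −ΔU = 2890 J.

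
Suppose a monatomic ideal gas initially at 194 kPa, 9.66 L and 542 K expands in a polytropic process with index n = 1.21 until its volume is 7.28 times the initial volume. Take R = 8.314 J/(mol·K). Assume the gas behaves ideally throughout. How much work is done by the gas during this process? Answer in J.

3040 J

n = P₁V₁/(RT₁) = 194×9.66/(8.314×542) = 0.416 mol.
Polytropic n=1.21: T₂ = T₁(V₁/V₂)^(n−1) = 542×(0.137)^0.21 = 357 K; P₂ = P₁(V₁/V₂)^n = 17.6 kPa.
W = (P₁V₁−P₂V₂)/(n−1) = (194×9.66−17.6×70.3)/0.21 = 3040 J.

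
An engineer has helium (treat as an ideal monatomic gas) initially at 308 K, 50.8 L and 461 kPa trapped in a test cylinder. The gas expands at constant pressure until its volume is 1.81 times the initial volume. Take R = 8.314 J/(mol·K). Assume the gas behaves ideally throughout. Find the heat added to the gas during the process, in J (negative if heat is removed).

47400 J

n = P₁V₁/(RT₁) = 461×50.8/(8.314×308) = 9.15 mol.
Isobaric: P stays 461 kPa; V/T = const ⇒ T₂ = 557 K, V₂ = 91.9 L.
W = PΔV = 461×(91.9−50.8) kPa·L = 19000 J.
ΔU = nCvΔT = 9.15×12.5×(557−308) = 28500 J.
Q = ΔU + W = nCpΔT = 47400 J.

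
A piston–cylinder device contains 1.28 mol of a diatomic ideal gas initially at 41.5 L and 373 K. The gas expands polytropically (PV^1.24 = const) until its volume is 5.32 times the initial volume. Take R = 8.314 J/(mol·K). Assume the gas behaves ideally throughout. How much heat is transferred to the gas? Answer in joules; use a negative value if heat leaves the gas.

2190 J

P₁ = nRT₁/V₁ = 1.28×8.314×373/41.5 = 95.6 kPa.
Polytropic n=1.24: T₂ = T₁(V₁/V₂)^(n−1) = 373×(0.188)^0.24 = 250 K; P₂ = P₁(V₁/V₂)^n = 12.0 kPa.
W = (P₁V₁−P₂V₂)/(n−1) = (95.6×41.5−12.0×221)/0.24 = 5470 J.
ΔU = nCvΔT = 1.28×20.8×(250−373) = -3280 J.
Q = ΔU + W = 2190 J.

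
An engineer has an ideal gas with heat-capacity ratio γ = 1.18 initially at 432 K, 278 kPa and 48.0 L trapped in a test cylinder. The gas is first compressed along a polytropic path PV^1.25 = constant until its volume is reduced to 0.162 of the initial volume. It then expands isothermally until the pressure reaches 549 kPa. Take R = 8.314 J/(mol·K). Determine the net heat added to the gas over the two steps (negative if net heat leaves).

45500 J

n = P₁V₁/(RT₁) = 278×48.0/(8.314×432) = 3.72 mol.
Step 1 — Polytropic n=1.25: T₂ = T₁(V₁/V₂)^(n−1) = 432×(6.17)^0.25 = 681 K; P₂ = P₁(V₁/V₂)^n = 2700 kPa.
W = (P₁V₁−P₂V₂)/(n−1) = (278×48.0−2700×7.78)/0.25 = -30800 J.
ΔU = nCvΔT = 3.72×46.2×(681−432) = 42700 J.
Q = ΔU + W = 12000 J.
State after step 1: P = 2700 kPa, V = 7.78 L, T = 681 K.
Step 2 — Isothermal: T stays 681 K; PV = const ⇒ V₂ = 38.3 L, P₂ = 549 kPa.
ΔU = 0 (ideal gas, T constant).
W = nRT ln(V₂/V₁) = 3.72×8.314×681×ln(4.93) = 33500 J.
Q = ΔU + W = 33500 J.
Net over both steps: W = 2790 J, Q = 45500 J, ΔU = 42700 J.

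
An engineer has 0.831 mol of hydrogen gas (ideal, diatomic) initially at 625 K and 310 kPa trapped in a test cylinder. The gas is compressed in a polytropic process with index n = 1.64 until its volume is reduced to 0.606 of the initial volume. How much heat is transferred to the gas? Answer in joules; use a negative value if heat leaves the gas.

1530 J

V₁ = nRT₁/P₁ = 0.831×8.314×625/310 = 13.9 L.
Polytropic n=1.64: T₂ = T₁(V₁/V₂)^(n−1) = 625×(1.65)^0.64 = 861 K; P₂ = P₁(V₁/V₂)^n = 705 kPa.
W = (P₁V₁−P₂V₂)/(n−1) = (310×13.9−705×8.44)/0.64 = -2550 J.
ΔU = nCvΔT = 0.831×20.8×(861−625) = 4080 J.
Q = ΔU + W = 1530 J.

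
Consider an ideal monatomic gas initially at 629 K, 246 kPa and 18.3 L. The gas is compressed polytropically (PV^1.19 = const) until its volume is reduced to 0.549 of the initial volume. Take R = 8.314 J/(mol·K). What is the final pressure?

Polytropic n=1.19: T₂ = T₁(V₁/V₂)^(n−1) = 629×(1.82)^0.19 = 705 K; P₂ = P₁(V₁/V₂)^n = 502 kPa.

502 kPa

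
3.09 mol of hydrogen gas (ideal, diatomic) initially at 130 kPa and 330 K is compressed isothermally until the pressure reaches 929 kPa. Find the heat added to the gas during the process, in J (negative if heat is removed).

-16700 J

V₁ = nRT₁/P₁ = 3.09×8.314×330/130 = 65.2 L.
Isothermal: T stays 330 K; PV = const ⇒ V₂ = 9.13 L, P₂ = 929 kPa.
ΔU = 0 (ideal gas, T constant).
W = nRT ln(V₂/V₁) = 3.09×8.314×330×ln(0.140) = -16700 J.
Q = ΔU + W = -16700 J.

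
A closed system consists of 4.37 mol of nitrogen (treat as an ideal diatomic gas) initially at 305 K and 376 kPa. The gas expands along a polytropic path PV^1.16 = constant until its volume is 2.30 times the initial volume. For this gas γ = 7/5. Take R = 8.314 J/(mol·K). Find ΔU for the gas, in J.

-3460 J

V₁ = nRT₁/P₁ = 4.37×8.314×305/376 = 29.5 L.
Polytropic n=1.16: T₂ = T₁(V₁/V₂)^(n−1) = 305×(0.435)^0.16 = 267 K; P₂ = P₁(V₁/V₂)^n = 143 kPa.
For an ideal gas ΔU = nCvΔT with Cv = (5/2)R = 20.8 J/(mol·K).
ΔU = 4.37×20.8×(267−305) = -3460 J.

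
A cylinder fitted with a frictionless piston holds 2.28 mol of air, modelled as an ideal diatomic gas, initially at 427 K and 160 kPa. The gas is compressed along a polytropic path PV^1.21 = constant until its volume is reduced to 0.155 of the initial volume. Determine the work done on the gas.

18500 J

V₁ = nRT₁/P₁ = 2.28×8.314×427/160 = 50.6 L.
Polytropic n=1.21: T₂ = T₁(V₁/V₂)^(n−1) = 427×(6.45)^0.21 = 632 K; P₂ = P₁(V₁/V₂)^n = 1530 kPa.
W = (P₁V₁−P₂V₂)/(n−1) = (160×50.6−1530×7.84)/0.21 = -18500 J.
Work done on the gas = −W_by = 18500 J.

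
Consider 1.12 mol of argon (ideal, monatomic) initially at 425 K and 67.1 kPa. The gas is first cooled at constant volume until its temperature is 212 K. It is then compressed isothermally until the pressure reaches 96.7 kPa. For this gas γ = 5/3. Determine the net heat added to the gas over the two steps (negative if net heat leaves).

V₁ = nRT₁/P₁ = 1.12×8.314×425/67.1 = 59.0 L.
Step 1 — Isochoric: V stays 59.0 L; P/T = const ⇒ T₂ = 212 K, P₂ = 33.5 kPa.
W = 0 (no volume change).
ΔU = nCvΔT = 1.12×12.5×(212−425) = -2980 J.
Q = ΔU = -2980 J.
State after step 1: P = 33.5 kPa, V = 59.0 L, T = 212 K.
Step 2 — Isothermal: T stays 212 K; PV = const ⇒ V₂ = 20.4 L, P₂ = 96.7 kPa.
ΔU = 0 (ideal gas, T constant).
W = nRT ln(V₂/V₁) = 1.12×8.314×212×ln(0.346) = -2090 J.
Q = ΔU + W = -2090 J.
Net over both steps: W = -2090 J, Q = -5070 J, ΔU = -2980 J.

-5070 J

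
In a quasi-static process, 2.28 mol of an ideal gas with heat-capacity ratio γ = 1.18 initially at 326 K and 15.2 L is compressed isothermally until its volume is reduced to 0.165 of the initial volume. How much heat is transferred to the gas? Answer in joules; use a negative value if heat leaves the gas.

-11100 J

P₁ = nRT₁/V₁ = 2.28×8.314×326/15.2 = 407 kPa.
Isothermal: T stays 326 K; PV = const ⇒ V₂ = 2.51 L, P₂ = 2460 kPa.
ΔU = 0 (ideal gas, T constant).
W = nRT ln(V₂/V₁) = 2.28×8.314×326×ln(0.165) = -11100 J.
Q = ΔU + W = -11100 J.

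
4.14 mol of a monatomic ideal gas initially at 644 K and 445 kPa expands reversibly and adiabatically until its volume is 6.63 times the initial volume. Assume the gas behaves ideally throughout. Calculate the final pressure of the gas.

19.0 kPa

V₁ = nRT₁/P₁ = 4.14×8.314×644/445 = 49.8 L.
Adiabatic: TV^(γ−1) = const ⇒ T₂ = 644×(0.151)^0.667 = 182 K; PV^γ = const ⇒ P₂ = 19.0 kPa.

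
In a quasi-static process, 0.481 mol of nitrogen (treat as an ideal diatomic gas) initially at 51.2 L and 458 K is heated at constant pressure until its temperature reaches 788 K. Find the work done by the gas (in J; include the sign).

P₁ = nRT₁/V₁ = 0.481×8.314×458/51.2 = 35.8 kPa.
Isobaric: P stays 35.8 kPa; V/T = const ⇒ T₂ = 788 K, V₂ = 88.1 L.
W = PΔV = 35.8×(88.1−51.2) kPa·L = 1320 J.

1320 J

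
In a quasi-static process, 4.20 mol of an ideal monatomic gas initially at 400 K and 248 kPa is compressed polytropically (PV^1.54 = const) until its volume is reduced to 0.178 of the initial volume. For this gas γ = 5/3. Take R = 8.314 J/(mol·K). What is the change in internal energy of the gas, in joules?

V₁ = nRT₁/P₁ = 4.20×8.314×400/248 = 56.3 L.
Polytropic n=1.54: T₂ = T₁(V₁/V₂)^(n−1) = 400×(5.62)^0.54 = 1020 K; P₂ = P₁(V₁/V₂)^n = 3540 kPa.
For an ideal gas ΔU = nCvΔT with Cv = (3/2)R = 12.5 J/(mol·K).
ΔU = 4.20×12.5×(1020−400) = 32300 J.

32300 J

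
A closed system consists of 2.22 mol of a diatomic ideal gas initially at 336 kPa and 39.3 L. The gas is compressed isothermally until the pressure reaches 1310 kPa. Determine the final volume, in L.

T₁ = P₁V₁/(nR) = 336×39.3/(2.22×8.314) = 715 K.
Isothermal: T stays 715 K; PV = const ⇒ V₂ = 10.1 L, P₂ = 1310 kPa.

10.1 L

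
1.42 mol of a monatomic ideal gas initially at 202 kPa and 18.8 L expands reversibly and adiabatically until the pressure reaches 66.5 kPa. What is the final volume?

T₁ = P₁V₁/(nR) = 202×18.8/(1.42×8.314) = 322 K.
Adiabatic: T₂/T₁ = (P₂/P₁)^((γ−1)/γ) ⇒ T₂ = 322×(0.329)^0.400 = 206 K; V₂ = 36.6 L.

36.6 L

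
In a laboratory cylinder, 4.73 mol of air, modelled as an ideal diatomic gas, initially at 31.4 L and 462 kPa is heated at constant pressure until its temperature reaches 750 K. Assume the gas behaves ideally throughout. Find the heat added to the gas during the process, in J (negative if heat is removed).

T₁ = P₁V₁/(nR) = 462×31.4/(4.73×8.314) = 369 K.
Isobaric: P stays 462 kPa; V/T = const ⇒ T₂ = 750 K, V₂ = 63.8 L.
W = PΔV = 462×(63.8−31.4) kPa·L = 15000 J.
ΔU = nCvΔT = 4.73×20.8×(750−369) = 37500 J.
Q = ΔU + W = nCpΔT = 52500 J.

52500 J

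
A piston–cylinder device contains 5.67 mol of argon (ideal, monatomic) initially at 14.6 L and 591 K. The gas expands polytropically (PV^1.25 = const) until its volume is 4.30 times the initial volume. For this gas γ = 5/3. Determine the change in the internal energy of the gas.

-12800 J

P₁ = nRT₁/V₁ = 5.67×8.314×591/14.6 = 1910 kPa.
Polytropic n=1.25: T₂ = T₁(V₁/V₂)^(n−1) = 591×(0.233)^0.25 = 410 K; P₂ = P₁(V₁/V₂)^n = 308 kPa.
For an ideal gas ΔU = nCvΔT with Cv = (3/2)R = 12.5 J/(mol·K).
ΔU = 5.67×12.5×(410−591) = -12800 J.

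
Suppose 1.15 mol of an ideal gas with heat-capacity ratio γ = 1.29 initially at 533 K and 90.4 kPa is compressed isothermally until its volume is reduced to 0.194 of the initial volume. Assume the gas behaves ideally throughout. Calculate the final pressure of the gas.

466 kPa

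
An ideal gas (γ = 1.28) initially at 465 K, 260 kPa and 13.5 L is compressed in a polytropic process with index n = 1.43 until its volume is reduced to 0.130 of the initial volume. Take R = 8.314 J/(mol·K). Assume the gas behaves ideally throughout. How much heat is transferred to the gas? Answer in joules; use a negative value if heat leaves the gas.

n = P₁V₁/(RT₁) = 260×13.5/(8.314×465) = 0.908 mol.
Polytropic n=1.43: T₂ = T₁(V₁/V₂)^(n−1) = 465×(7.69)^0.43 = 1120 K; P₂ = P₁(V₁/V₂)^n = 4810 kPa.
W = (P₁V₁−P₂V₂)/(n−1) = (260×13.5−4810×1.76)/0.43 = -11500 J.
ΔU = nCvΔT = 0.908×29.7×(1120−465) = 17600 J.
Q = ΔU + W = 6140 J.

6140 J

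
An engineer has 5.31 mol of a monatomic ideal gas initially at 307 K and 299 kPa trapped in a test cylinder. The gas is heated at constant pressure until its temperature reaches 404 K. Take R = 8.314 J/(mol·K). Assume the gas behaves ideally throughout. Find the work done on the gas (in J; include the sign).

-4280 J

V₁ = nRT₁/P₁ = 5.31×8.314×307/299 = 45.3 L.
Isobaric: P stays 299 kPa; V/T = const ⇒ T₂ = 404 K, V₂ = 59.7 L.
W = PΔV = 299×(59.7−45.3) kPa·L = 4280 J.
Work done on the gas = −W_by = -4280 J.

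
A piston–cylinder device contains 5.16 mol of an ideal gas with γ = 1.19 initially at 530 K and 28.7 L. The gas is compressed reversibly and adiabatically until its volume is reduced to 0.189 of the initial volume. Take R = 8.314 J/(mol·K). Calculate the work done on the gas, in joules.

P₁ = nRT₁/V₁ = 5.16×8.314×530/28.7 = 792 kPa.
Adiabatic: TV^(γ−1) = const ⇒ T₂ = 530×(5.29)^0.190 = 727 K; PV^γ = const ⇒ P₂ = 5750 kPa.
ΔU = nCvΔT = 5.16×43.8×(727−530) = 44600 J.
Q = 0 for an adiabatic process, so W = −ΔU = -44600 J.
Work done on the gas = −W_by = 44600 J.

44600 J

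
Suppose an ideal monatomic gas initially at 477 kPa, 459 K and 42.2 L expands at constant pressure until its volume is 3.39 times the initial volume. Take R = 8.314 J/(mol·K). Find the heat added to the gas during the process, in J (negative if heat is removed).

120000 J

n = P₁V₁/(RT₁) = 477×42.2/(8.314×459) = 5.27 mol.
Isobaric: P stays 477 kPa; V/T = const ⇒ T₂ = 1560 K, V₂ = 143 L.
W = PΔV = 477×(143−42.2) kPa·L = 48100 J.
ΔU = nCvΔT = 5.27×12.5×(1560−459) = 72200 J.
Q = ΔU + W = nCpΔT = 120000 J.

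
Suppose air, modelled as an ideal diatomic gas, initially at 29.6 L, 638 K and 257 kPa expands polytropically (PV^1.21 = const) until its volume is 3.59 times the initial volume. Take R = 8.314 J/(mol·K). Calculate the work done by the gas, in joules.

8530 J

n = P₁V₁/(RT₁) = 257×29.6/(8.314×638) = 1.43 mol.
Polytropic n=1.21: T₂ = T₁(V₁/V₂)^(n−1) = 638×(0.279)^0.21 = 488 K; P₂ = P₁(V₁/V₂)^n = 54.7 kPa.
W = (P₁V₁−P₂V₂)/(n−1) = (257×29.6−54.7×106)/0.21 = 8530 J.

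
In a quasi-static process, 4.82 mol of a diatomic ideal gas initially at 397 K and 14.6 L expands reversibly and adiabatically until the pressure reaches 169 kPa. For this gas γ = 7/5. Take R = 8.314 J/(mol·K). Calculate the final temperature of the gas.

P₁ = nRT₁/V₁ = 4.82×8.314×397/14.6 = 1090 kPa.
Adiabatic: T₂/T₁ = (P₂/P₁)^((γ−1)/γ) ⇒ T₂ = 397×(0.155)^0.286 = 233 K; V₂ = 55.3 L.

233 K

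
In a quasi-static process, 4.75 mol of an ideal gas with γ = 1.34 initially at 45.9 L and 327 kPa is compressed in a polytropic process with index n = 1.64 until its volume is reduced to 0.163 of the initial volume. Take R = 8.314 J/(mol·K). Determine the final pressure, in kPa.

T₁ = P₁V₁/(nR) = 327×45.9/(4.75×8.314) = 380 K.
Polytropic n=1.64: T₂ = T₁(V₁/V₂)^(n−1) = 380×(6.13)^0.64 = 1210 K; P₂ = P₁(V₁/V₂)^n = 6410 kPa.

6410 kPa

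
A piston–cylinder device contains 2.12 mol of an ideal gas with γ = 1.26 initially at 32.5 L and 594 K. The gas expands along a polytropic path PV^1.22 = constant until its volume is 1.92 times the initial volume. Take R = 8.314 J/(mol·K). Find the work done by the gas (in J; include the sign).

P₁ = nRT₁/V₁ = 2.12×8.314×594/32.5 = 322 kPa.
Polytropic n=1.22: T₂ = T₁(V₁/V₂)^(n−1) = 594×(0.521)^0.22 = 515 K; P₂ = P₁(V₁/V₂)^n = 145 kPa.
W = (P₁V₁−P₂V₂)/(n−1) = (322×32.5−145×62.4)/0.22 = 6360 J.

6360 J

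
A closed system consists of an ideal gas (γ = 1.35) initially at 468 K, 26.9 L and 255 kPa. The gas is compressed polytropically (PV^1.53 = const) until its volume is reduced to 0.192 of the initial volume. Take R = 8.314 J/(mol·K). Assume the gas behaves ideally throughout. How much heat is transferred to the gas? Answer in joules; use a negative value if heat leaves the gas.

n = P₁V₁/(RT₁) = 255×26.9/(8.314×468) = 1.76 mol.
Polytropic n=1.53: T₂ = T₁(V₁/V₂)^(n−1) = 468×(5.21)^0.53 = 1120 K; P₂ = P₁(V₁/V₂)^n = 3180 kPa.
W = (P₁V₁−P₂V₂)/(n−1) = (255×26.9−3180×5.16)/0.53 = -18100 J.
ΔU = nCvΔT = 1.76×23.8×(1120−468) = 27400 J.
Q = ΔU + W = 9310 J.

9310 J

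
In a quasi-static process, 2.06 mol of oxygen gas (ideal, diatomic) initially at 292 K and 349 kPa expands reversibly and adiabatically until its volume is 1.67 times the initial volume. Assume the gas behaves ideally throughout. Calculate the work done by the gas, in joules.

2320 J

V₁ = nRT₁/P₁ = 2.06×8.314×292/349 = 14.3 L.
Adiabatic: TV^(γ−1) = const ⇒ T₂ = 292×(0.599)^0.400 = 238 K; PV^γ = const ⇒ P₂ = 170 kPa.
ΔU = nCvΔT = 2.06×20.8×(238−292) = -2320 J.
Q = 0 for an adiabatic process, so W = −ΔU = 2320 J.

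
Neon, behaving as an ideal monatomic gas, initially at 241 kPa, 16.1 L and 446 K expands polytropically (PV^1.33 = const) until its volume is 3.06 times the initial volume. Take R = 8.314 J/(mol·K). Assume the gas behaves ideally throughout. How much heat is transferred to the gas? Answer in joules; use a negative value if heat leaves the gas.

n = P₁V₁/(RT₁) = 241×16.1/(8.314×446) = 1.05 mol.
Polytropic n=1.33: T₂ = T₁(V₁/V₂)^(n−1) = 446×(0.327)^0.33 = 308 K; P₂ = P₁(V₁/V₂)^n = 54.5 kPa.
W = (P₁V₁−P₂V₂)/(n−1) = (241×16.1−54.5×49.3)/0.33 = 3630 J.
ΔU = nCvΔT = 1.05×12.5×(308−446) = -1800 J.
Q = ΔU + W = 1830 J.

1830 J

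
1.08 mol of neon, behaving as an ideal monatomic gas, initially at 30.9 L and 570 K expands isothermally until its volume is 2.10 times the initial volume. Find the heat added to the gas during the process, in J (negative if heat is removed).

P₁ = nRT₁/V₁ = 1.08×8.314×570/30.9 = 166 kPa.
Isothermal: T stays 570 K; PV = const ⇒ V₂ = 64.9 L, P₂ = 78.9 kPa.
ΔU = 0 (ideal gas, T constant).
W = nRT ln(V₂/V₁) = 1.08×8.314×570×ln(2.10) = 3800 J.
Q = ΔU + W = 3800 J.

3800 J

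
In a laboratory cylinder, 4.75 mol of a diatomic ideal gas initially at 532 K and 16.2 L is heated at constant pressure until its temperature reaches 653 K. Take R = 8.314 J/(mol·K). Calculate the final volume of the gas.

19.9 L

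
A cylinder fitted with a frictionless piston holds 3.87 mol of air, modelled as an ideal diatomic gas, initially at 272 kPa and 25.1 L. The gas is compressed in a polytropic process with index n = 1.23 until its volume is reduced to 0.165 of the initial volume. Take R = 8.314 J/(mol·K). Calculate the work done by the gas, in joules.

-15200 J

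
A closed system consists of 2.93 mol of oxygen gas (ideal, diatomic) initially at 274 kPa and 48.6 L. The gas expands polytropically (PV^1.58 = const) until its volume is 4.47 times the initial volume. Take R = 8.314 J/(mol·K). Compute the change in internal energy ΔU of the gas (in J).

-19300 J

T₁ = P₁V₁/(nR) = 274×48.6/(2.93×8.314) = 547 K.
Polytropic n=1.58: T₂ = T₁(V₁/V₂)^(n−1) = 547×(0.224)^0.58 = 229 K; P₂ = P₁(V₁/V₂)^n = 25.7 kPa.
For an ideal gas ΔU = nCvΔT with Cv = (5/2)R = 20.8 J/(mol·K).
ΔU = 2.93×20.8×(229−547) = -19300 J.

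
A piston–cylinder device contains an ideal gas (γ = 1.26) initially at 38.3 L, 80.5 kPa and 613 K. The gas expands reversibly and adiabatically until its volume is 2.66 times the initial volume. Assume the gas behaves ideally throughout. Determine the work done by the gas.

2660 J

n = P₁V₁/(RT₁) = 80.5×38.3/(8.314×613) = 0.605 mol.
Adiabatic: TV^(γ−1) = const ⇒ T₂ = 613×(0.376)^0.260 = 475 K; PV^γ = const ⇒ P₂ = 23.5 kPa.
ΔU = nCvΔT = 0.605×32.0×(475−613) = -2660 J.
Q = 0 for an adiabatic process, so W = −ΔU = 2660 J.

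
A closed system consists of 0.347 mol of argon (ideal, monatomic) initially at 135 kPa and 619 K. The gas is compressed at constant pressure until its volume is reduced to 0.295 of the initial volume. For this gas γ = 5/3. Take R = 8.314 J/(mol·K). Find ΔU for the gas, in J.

-1890 J

V₁ = nRT₁/P₁ = 0.347×8.314×619/135 = 13.2 L.
Isobaric: P stays 135 kPa; V/T = const ⇒ T₂ = 183 K, V₂ = 3.90 L.
For an ideal gas ΔU = nCvΔT with Cv = (3/2)R = 12.5 J/(mol·K).
ΔU = 0.347×12.5×(183−619) = -1890 J.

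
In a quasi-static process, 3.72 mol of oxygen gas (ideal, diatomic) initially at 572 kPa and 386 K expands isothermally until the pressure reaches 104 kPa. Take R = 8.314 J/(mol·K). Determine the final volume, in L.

V₁ = nRT₁/P₁ = 3.72×8.314×386/572 = 20.9 L.
Isothermal: T stays 386 K; PV = const ⇒ V₂ = 115 L, P₂ = 104 kPa.

115 L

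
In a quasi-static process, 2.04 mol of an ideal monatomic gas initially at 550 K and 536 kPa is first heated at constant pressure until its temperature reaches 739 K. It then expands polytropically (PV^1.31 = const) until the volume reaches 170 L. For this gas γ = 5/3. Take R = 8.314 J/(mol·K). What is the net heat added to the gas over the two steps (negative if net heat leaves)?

17900 J

V₁ = nRT₁/P₁ = 2.04×8.314×550/536 = 17.4 L.
Step 1 — Isobaric: P stays 536 kPa; V/T = const ⇒ T₂ = 739 K, V₂ = 23.4 L.
W = PΔV = 536×(23.4−17.4) kPa·L = 3210 J.
ΔU = nCvΔT = 2.04×12.5×(739−550) = 4810 J.
Q = ΔU + W = nCpΔT = 8010 J.
State after step 1: P = 536 kPa, V = 23.4 L, T = 739 K.
Step 2 — Polytropic n=1.31: T₂ = T₁(V₁/V₂)^(n−1) = 739×(0.138)^0.31 = 400 K; P₂ = P₁(V₁/V₂)^n = 39.9 kPa.
W = (P₁V₁−P₂V₂)/(n−1) = (536×23.4−39.9×170)/0.31 = 18600 J.
ΔU = nCvΔT = 2.04×12.5×(400−739) = -8640 J.
Q = ΔU + W = 9940 J.
Net over both steps: W = 21800 J, Q = 17900 J, ΔU = -3830 J.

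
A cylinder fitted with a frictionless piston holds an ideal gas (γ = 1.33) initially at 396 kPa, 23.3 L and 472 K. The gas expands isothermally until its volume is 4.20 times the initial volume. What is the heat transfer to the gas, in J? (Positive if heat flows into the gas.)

13200 J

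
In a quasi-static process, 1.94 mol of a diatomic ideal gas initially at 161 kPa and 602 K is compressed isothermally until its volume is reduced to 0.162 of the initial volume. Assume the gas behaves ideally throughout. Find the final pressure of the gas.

994 kPa

V₁ = nRT₁/P₁ = 1.94×8.314×602/161 = 60.3 L.
Isothermal: T stays 602 K; PV = const ⇒ V₂ = 9.77 L, P₂ = 994 kPa.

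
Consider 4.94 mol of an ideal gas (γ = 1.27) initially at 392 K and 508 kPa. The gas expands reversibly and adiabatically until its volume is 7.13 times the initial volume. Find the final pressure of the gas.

41.9 kPa

V₁ = nRT₁/P₁ = 4.94×8.314×392/508 = 31.7 L.
Adiabatic: TV^(γ−1) = const ⇒ T₂ = 392×(0.140)^0.270 = 231 K; PV^γ = const ⇒ P₂ = 41.9 kPa.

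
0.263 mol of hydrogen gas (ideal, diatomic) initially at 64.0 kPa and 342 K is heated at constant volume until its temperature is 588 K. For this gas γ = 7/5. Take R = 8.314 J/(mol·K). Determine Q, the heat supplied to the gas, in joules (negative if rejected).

1340 J

V₁ = nRT₁/P₁ = 0.263×8.314×342/64.0 = 11.7 L.
Isochoric: V stays 11.7 L; P/T = const ⇒ T₂ = 588 K, P₂ = 110 kPa.
W = 0 (no volume change).
ΔU = nCvΔT = 0.263×20.8×(588−342) = 1340 J.
Q = ΔU = 1340 J.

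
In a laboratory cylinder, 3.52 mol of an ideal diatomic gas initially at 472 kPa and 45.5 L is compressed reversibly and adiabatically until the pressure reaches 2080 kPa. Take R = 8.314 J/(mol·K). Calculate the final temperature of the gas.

1120 K

T₁ = P₁V₁/(nR) = 472×45.5/(3.52×8.314) = 734 K.
Adiabatic: T₂/T₁ = (P₂/P₁)^((γ−1)/γ) ⇒ T₂ = 734×(4.41)^0.286 = 1120 K; V₂ = 15.8 L.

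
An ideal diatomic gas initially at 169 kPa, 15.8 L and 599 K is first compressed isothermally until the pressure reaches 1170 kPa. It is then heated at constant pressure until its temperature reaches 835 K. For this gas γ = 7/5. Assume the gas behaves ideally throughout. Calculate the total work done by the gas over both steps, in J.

n = P₁V₁/(RT₁) = 169×15.8/(8.314×599) = 0.536 mol.
Step 1 — Isothermal: T stays 599 K; PV = const ⇒ V₂ = 2.28 L, P₂ = 1170 kPa.
ΔU = 0 (ideal gas, T constant).
W = nRT ln(V₂/V₁) = 0.536×8.314×599×ln(0.144) = -5170 J.
Q = ΔU + W = -5170 J.
State after step 1: P = 1170 kPa, V = 2.28 L, T = 599 K.
Step 2 — Isobaric: P stays 1170 kPa; V/T = const ⇒ T₂ = 835 K, V₂ = 3.18 L.
W = PΔV = 1170×(3.18−2.28) kPa·L = 1050 J.
ΔU = nCvΔT = 0.536×20.8×(835−599) = 2630 J.
Q = ΔU + W = nCpΔT = 3680 J.
Net over both steps: W = -4110 J, Q = -1480 J, ΔU = 2630 J.

-4110 J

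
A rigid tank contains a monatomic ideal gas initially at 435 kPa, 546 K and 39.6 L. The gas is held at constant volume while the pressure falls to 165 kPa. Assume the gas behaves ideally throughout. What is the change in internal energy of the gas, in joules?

-16000 J

n = P₁V₁/(RT₁) = 435×39.6/(8.314×546) = 3.79 mol.
Isochoric: V stays 39.6 L; P/T = const ⇒ T₂ = 207 K, P₂ = 165 kPa.
For an ideal gas ΔU = nCvΔT with Cv = (3/2)R = 12.5 J/(mol·K).
ΔU = 3.79×12.5×(207−546) = -16000 J.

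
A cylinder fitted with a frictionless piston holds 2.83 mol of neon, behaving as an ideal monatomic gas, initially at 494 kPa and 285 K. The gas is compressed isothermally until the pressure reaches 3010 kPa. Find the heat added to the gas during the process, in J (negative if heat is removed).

-12100 J

V₁ = nRT₁/P₁ = 2.83×8.314×285/494 = 13.6 L.
Isothermal: T stays 285 K; PV = const ⇒ V₂ = 2.23 L, P₂ = 3010 kPa.
ΔU = 0 (ideal gas, T constant).
W = nRT ln(V₂/V₁) = 2.83×8.314×285×ln(0.164) = -12100 J.
Q = ΔU + W = -12100 J.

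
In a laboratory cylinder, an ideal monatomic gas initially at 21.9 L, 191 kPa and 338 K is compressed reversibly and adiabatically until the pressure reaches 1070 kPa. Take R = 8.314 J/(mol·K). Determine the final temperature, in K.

Adiabatic: T₂/T₁ = (P₂/P₁)^((γ−1)/γ) ⇒ T₂ = 338×(5.60)^0.400 = 673 K; V₂ = 7.79 L.

673 K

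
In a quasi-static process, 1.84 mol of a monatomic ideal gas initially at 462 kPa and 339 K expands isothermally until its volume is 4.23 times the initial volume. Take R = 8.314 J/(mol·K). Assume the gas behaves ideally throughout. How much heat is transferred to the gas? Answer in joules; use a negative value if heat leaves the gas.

V₁ = nRT₁/P₁ = 1.84×8.314×339/462 = 11.2 L.
Isothermal: T stays 339 K; PV = const ⇒ V₂ = 47.5 L, P₂ = 109 kPa.
ΔU = 0 (ideal gas, T constant).
W = nRT ln(V₂/V₁) = 1.84×8.314×339×ln(4.23) = 7480 J.
Q = ΔU + W = 7480 J.

7480 J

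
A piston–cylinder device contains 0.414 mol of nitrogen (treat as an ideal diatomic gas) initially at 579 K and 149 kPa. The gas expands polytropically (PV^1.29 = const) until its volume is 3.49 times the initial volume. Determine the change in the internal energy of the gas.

-1510 J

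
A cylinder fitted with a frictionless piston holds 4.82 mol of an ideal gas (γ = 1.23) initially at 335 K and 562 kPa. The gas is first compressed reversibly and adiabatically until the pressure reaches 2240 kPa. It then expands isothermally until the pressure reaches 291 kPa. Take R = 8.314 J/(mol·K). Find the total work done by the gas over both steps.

V₁ = nRT₁/P₁ = 4.82×8.314×335/562 = 23.9 L.
Step 1 — Adiabatic: T₂/T₁ = (P₂/P₁)^((γ−1)/γ) ⇒ T₂ = 335×(3.99)^0.187 = 434 K; V₂ = 7.76 L.
ΔU = nCvΔT = 4.82×36.1×(434−335) = 17200 J.
Q = 0 for an adiabatic process, so W = −ΔU = -17200 J.
State after step 1: P = 2240 kPa, V = 7.76 L, T = 434 K.
Step 2 — Isothermal: T stays 434 K; PV = const ⇒ V₂ = 59.7 L, P₂ = 291 kPa.
ΔU = 0 (ideal gas, T constant).
W = nRT ln(V₂/V₁) = 4.82×8.314×434×ln(7.70) = 35500 J.
Q = ΔU + W = 35500 J.
Net over both steps: W = 18300 J, Q = 35500 J, ΔU = 17200 J.

18300 J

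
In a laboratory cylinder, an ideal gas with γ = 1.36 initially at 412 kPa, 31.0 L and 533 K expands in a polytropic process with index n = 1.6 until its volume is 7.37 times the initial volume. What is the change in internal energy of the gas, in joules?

-24800 J

n = P₁V₁/(RT₁) = 412×31.0/(8.314×533) = 2.88 mol.
Polytropic n=1.6: T₂ = T₁(V₁/V₂)^(n−1) = 533×(0.136)^0.60 = 161 K; P₂ = P₁(V₁/V₂)^n = 16.9 kPa.
For an ideal gas ΔU = nCvΔT with Cv = R/(γ−1) = 23.1 J/(mol·K).
ΔU = 2.88×23.1×(161−533) = -24800 J.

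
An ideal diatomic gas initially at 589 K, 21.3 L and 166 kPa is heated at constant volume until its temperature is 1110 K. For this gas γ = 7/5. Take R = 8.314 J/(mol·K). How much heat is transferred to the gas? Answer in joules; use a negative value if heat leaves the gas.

7820 J

n = P₁V₁/(RT₁) = 166×21.3/(8.314×589) = 0.722 mol.
Isochoric: V stays 21.3 L; P/T = const ⇒ T₂ = 1110 K, P₂ = 313 kPa.
W = 0 (no volume change).
ΔU = nCvΔT = 0.722×20.8×(1110−589) = 7820 J.
Q = ΔU = 7820 J.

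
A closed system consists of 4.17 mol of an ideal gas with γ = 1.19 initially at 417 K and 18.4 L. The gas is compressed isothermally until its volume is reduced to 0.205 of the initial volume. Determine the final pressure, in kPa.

P₁ = nRT₁/V₁ = 4.17×8.314×417/18.4 = 786 kPa.
Isothermal: T stays 417 K; PV = const ⇒ V₂ = 3.77 L, P₂ = 3830 kPa.

3830 kPa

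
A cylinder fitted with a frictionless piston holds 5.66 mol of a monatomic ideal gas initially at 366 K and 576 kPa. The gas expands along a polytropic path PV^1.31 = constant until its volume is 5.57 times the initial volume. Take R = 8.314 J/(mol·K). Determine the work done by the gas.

V₁ = nRT₁/P₁ = 5.66×8.314×366/576 = 29.9 L.
Polytropic n=1.31: T₂ = T₁(V₁/V₂)^(n−1) = 366×(0.180)^0.31 = 215 K; P₂ = P₁(V₁/V₂)^n = 60.7 kPa.
W = (P₁V₁−P₂V₂)/(n−1) = (576×29.9−60.7×167)/0.31 = 22900 J.

22900 J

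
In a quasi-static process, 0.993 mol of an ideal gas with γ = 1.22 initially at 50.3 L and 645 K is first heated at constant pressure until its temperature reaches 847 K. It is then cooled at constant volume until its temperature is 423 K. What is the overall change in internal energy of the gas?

P₁ = nRT₁/V₁ = 0.993×8.314×645/50.3 = 106 kPa.
Step 1 — Isobaric: P stays 106 kPa; V/T = const ⇒ T₂ = 847 K, V₂ = 66.1 L.
W = PΔV = 106×(66.1−50.3) kPa·L = 1670 J.
ΔU = nCvΔT = 0.993×37.8×(847−645) = 7580 J.
Q = ΔU + W = nCpΔT = 9250 J.
State after step 1: P = 106 kPa, V = 66.1 L, T = 847 K.
Step 2 — Isochoric: V stays 66.1 L; P/T = const ⇒ T₂ = 423 K, P₂ = 52.9 kPa.
W = 0 (no volume change).
ΔU = nCvΔT = 0.993×37.8×(423−847) = -15900 J.
Q = ΔU = -15900 J.
Net over both steps: W = 1670 J, Q = -6660 J, ΔU = -8330 J.

-8330 J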